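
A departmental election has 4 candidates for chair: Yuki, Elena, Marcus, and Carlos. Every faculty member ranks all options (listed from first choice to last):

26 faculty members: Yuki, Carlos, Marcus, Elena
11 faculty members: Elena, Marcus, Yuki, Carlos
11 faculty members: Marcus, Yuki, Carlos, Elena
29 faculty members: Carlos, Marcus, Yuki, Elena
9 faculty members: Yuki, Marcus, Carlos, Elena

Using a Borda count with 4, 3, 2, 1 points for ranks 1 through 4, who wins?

Yuki: 26·4 + 11·2 + 11·3 + 29·2 + 9·4 = 253
Elena: 26·1 + 11·4 + 11·1 + 29·1 + 9·1 = 119
Marcus: 26·2 + 11·3 + 11·4 + 29·3 + 9·3 = 243
Carlos: 26·3 + 11·1 + 11·2 + 29·4 + 9·2 = 245
Yuki has the highest Borda score (253).

Yuki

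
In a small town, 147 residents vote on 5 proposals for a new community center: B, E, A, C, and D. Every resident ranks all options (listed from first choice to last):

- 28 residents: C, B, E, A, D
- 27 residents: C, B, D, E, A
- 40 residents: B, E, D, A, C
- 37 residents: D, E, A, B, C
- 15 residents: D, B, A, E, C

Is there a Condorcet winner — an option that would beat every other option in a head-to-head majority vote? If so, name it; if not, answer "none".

B

B vs E: 110–37 for B.
B vs A: 110–37 for B.
B vs C: 92–55 for B.
B vs D: 95–52 for B.
B beats every other option head-to-head.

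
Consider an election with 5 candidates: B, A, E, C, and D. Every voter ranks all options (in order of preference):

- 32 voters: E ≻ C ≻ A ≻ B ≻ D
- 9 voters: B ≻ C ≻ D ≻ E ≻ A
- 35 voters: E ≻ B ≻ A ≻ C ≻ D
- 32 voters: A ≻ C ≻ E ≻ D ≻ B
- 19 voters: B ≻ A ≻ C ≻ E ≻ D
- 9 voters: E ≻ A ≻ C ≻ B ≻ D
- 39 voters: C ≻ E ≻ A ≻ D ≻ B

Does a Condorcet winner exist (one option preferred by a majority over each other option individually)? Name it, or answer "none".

none

Checking pairwise contests:
A beats B 112–63.
E beats A 124–51.
C beats E 99–76.
A beats C 95–80.
B beats D 104–71.
Every option loses at least one head-to-head, so there is no Condorcet winner.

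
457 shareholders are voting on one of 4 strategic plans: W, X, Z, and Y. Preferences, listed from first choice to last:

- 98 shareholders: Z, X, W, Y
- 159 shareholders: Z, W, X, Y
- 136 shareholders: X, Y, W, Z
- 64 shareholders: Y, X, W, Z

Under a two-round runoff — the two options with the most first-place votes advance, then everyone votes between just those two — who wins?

Z

Round 1 first-place votes: W 0, X 136, Z 257, Y 64.
Z and X advance.
Runoff: Z is preferred to X by 257 voters; X by 200.
Z wins the runoff.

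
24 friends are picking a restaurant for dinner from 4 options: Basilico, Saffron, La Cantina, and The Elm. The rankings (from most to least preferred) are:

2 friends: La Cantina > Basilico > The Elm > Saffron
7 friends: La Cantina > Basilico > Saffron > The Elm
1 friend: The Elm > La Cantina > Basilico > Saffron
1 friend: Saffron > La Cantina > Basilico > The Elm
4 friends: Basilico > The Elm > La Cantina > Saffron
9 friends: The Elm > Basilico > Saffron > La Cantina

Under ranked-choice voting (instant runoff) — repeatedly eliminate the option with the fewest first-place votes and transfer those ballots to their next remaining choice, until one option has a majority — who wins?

The Elm

Round 1: Basilico 4, Saffron 1, La Cantina 9, The Elm 10. Eliminate Saffron.
Round 2: Basilico 4, La Cantina 10, The Elm 10. Eliminate Basilico.
Round 3: La Cantina 10, The Elm 14. The Elm has a majority.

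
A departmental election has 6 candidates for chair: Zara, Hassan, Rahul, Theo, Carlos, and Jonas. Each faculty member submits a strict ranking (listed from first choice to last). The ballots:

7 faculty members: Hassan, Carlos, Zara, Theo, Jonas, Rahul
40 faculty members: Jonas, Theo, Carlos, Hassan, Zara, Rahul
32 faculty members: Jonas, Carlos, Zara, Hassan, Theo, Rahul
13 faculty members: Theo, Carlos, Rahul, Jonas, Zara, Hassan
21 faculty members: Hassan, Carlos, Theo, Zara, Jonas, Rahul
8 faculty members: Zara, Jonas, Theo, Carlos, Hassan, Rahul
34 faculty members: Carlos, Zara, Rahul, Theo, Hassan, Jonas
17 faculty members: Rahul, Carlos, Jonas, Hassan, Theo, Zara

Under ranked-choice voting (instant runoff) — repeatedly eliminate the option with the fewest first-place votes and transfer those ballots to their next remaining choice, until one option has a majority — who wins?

Carlos

Round 1: Zara 8, Hassan 28, Rahul 17, Theo 13, Carlos 34, Jonas 72. Eliminate Zara.
Round 2: Hassan 28, Rahul 17, Theo 13, Carlos 34, Jonas 80. Eliminate Theo.
Round 3: Hassan 28, Rahul 17, Carlos 47, Jonas 80. Eliminate Rahul.
Round 4: Hassan 28, Carlos 64, Jonas 80. Eliminate Hassan.
Round 5: Carlos 92, Jonas 80. Carlos has a majority.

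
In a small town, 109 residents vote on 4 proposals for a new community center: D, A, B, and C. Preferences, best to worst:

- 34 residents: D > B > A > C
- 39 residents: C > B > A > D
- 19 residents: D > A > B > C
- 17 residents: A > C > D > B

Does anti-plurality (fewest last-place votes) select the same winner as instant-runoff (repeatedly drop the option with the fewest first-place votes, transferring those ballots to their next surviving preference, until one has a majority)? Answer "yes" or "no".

Anti-plurality — last-place votes: D 39, A 0, B 17, C 53. Winner: A.
Instant-runoff — R1 D 53, A 17, B 0, C 39 (B out); R2 D 53, A 17, C 39 (A out); R3 D 53, C 56 (C winner). Winner: C.
The two methods disagree.

no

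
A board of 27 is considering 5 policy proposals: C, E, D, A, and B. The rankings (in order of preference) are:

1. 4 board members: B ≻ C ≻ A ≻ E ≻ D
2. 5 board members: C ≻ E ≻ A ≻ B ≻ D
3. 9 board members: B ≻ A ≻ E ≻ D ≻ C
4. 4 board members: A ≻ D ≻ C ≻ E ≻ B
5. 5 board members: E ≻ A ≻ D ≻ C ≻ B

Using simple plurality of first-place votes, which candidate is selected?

B

First-place votes: C 5, E 5, D 0, A 4, B 13.
B has the most first-place votes.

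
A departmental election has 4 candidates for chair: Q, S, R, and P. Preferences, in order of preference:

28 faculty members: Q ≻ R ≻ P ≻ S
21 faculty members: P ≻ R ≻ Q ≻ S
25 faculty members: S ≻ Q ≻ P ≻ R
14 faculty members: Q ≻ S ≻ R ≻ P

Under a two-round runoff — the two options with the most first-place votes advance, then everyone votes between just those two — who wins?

Q

Round 1 first-place votes: Q 42, S 25, R 0, P 21.
Q and S advance.
Runoff: Q is preferred to S by 63 voters; S by 25.
Q wins the runoff.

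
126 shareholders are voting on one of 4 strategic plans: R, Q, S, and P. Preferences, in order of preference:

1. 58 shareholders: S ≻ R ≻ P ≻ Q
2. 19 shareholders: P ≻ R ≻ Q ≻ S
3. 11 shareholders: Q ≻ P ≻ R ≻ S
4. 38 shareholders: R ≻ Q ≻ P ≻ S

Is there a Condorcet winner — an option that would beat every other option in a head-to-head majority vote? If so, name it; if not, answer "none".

R vs Q: 115–11 for R.
R vs S: 68–58 for R.
R vs P: 96–30 for R.
R beats every other option head-to-head.

R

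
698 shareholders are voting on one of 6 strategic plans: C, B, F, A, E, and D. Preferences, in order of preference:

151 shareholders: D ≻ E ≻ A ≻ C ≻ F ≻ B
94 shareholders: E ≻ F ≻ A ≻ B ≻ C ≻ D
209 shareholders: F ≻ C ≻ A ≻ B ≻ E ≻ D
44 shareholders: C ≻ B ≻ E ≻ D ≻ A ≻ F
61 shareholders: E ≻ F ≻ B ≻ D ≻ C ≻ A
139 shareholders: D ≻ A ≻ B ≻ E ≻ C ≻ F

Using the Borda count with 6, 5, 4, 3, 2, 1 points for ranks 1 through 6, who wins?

E

C: 151·3 + 94·2 + 209·5 + 44·6 + 61·2 + 139·2 = 2350
B: 151·1 + 94·3 + 209·3 + 44·5 + 61·4 + 139·4 = 2080
F: 151·2 + 94·5 + 209·6 + 44·1 + 61·5 + 139·1 = 2514
A: 151·4 + 94·4 + 209·4 + 44·2 + 61·1 + 139·5 = 2660
E: 151·5 + 94·6 + 209·2 + 44·4 + 61·6 + 139·3 = 2696
D: 151·6 + 94·1 + 209·1 + 44·3 + 61·3 + 139·6 = 2358
E has the highest Borda score (2696).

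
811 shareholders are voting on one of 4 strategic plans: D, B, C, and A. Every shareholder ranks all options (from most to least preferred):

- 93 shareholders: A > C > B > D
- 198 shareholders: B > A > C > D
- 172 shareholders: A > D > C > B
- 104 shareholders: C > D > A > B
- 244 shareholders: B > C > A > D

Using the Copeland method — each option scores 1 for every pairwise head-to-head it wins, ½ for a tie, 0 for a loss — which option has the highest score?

B

D: loses to B, C, and A → score 0.
B: beats D, C, and A → score 3.
C: beats D; loses to B and A → score 1.
A: beats D and C; loses to B → score 2.
B has the best pairwise record.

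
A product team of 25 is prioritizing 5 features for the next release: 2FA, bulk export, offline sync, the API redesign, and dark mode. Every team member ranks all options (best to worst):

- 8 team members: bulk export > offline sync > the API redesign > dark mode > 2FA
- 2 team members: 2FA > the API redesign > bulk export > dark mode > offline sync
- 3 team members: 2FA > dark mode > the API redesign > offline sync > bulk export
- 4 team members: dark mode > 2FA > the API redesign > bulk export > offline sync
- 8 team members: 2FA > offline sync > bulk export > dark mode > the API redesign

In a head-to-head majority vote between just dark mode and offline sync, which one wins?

Voters preferring dark mode to offline sync: 9; preferring offline sync to dark mode: 16.
offline sync wins the head-to-head.

offline sync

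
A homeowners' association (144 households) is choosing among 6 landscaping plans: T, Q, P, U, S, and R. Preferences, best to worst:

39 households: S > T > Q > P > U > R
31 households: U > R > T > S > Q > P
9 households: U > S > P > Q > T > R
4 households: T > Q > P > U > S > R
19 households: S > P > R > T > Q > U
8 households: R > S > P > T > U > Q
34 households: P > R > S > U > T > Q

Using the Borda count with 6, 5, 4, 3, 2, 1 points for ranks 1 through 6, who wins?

T: 39·5 + 31·4 + 9·2 + 4·6 + 19·3 + 8·3 + 34·2 = 510
Q: 39·4 + 31·2 + 9·3 + 4·5 + 19·2 + 8·1 + 34·1 = 345
P: 39·3 + 31·1 + 9·4 + 4·4 + 19·5 + 8·4 + 34·6 = 531
U: 39·2 + 31·6 + 9·6 + 4·3 + 19·1 + 8·2 + 34·3 = 467
S: 39·6 + 31·3 + 9·5 + 4·2 + 19·6 + 8·5 + 34·4 = 670
R: 39·1 + 31·5 + 9·1 + 4·1 + 19·4 + 8·6 + 34·5 = 501
S has the highest Borda score (670).

S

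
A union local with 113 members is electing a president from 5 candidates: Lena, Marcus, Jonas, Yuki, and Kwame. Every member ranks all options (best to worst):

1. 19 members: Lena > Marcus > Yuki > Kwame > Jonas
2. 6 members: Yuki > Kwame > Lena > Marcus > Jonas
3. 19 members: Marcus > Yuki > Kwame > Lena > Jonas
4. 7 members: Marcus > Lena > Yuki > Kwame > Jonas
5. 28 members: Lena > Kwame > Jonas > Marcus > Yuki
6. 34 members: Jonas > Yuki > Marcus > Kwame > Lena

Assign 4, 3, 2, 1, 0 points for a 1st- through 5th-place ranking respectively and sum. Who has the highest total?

Marcus

Lena: 19·4 + 6·2 + 19·1 + 7·3 + 28·4 + 34·0 = 240
Marcus: 19·3 + 6·1 + 19·4 + 7·4 + 28·1 + 34·2 = 263
Jonas: 19·0 + 6·0 + 19·0 + 7·0 + 28·2 + 34·4 = 192
Yuki: 19·2 + 6·4 + 19·3 + 7·2 + 28·0 + 34·3 = 235
Kwame: 19·1 + 6·3 + 19·2 + 7·1 + 28·3 + 34·1 = 200
Marcus has the highest Borda score (263).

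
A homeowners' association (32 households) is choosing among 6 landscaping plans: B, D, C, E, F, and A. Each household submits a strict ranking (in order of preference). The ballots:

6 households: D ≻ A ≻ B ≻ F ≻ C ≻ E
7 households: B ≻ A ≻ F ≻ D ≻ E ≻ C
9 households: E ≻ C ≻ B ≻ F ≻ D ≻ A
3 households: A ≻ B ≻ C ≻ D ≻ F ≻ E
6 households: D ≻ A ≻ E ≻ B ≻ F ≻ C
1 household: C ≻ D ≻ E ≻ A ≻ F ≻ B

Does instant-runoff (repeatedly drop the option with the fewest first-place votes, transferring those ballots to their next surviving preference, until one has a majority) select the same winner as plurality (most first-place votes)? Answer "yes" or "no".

Instant-runoff — R1 B 7, D 12, C 1, E 9, F 0, A 3 (F out); R2 B 7, D 12, C 1, E 9, A 3 (C out); R3 B 7, D 13, E 9, A 3 (A out); R4 B 10, D 13, E 9 (E out); R5 B 19, D 13 (B winner). Winner: B.
Plurality — first-place votes: B 7, D 12, C 1, E 9, F 0, A 3. Winner: D.
The two methods disagree.

no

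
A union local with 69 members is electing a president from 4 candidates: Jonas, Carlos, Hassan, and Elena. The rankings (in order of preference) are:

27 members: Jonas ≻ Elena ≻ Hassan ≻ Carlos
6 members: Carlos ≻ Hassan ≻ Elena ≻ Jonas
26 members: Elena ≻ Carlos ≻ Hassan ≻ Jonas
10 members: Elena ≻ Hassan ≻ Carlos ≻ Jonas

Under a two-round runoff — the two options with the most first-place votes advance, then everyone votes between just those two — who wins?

Elena

Round 1 first-place votes: Jonas 27, Carlos 6, Hassan 0, Elena 36.
Elena and Jonas advance.
Runoff: Elena is preferred to Jonas by 42 voters; Jonas by 27.
Elena wins the runoff.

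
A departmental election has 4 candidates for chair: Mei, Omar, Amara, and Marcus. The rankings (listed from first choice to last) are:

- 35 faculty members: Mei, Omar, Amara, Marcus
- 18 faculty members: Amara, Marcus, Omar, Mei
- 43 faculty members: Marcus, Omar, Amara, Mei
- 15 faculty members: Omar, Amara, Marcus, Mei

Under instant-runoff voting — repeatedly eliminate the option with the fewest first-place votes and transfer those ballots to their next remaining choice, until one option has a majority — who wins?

Round 1: Mei 35, Omar 15, Amara 18, Marcus 43. Eliminate Omar.
Round 2: Mei 35, Amara 33, Marcus 43. Eliminate Amara.
Round 3: Mei 35, Marcus 76. Marcus has a majority.

Marcus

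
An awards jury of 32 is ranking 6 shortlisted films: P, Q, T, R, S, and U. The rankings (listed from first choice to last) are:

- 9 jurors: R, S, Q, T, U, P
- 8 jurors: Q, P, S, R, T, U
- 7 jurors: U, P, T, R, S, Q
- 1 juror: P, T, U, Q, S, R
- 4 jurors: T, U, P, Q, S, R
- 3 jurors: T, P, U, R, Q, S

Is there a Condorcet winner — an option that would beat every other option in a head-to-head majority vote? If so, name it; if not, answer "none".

Checking pairwise contests:
Q beats P 17–15.
R beats Q 19–13.
Q beats T 17–15.
P beats R 23–9.
P beats S 23–9.
Q beats U 17–15.
Every option loses at least one head-to-head, so there is no Condorcet winner.

none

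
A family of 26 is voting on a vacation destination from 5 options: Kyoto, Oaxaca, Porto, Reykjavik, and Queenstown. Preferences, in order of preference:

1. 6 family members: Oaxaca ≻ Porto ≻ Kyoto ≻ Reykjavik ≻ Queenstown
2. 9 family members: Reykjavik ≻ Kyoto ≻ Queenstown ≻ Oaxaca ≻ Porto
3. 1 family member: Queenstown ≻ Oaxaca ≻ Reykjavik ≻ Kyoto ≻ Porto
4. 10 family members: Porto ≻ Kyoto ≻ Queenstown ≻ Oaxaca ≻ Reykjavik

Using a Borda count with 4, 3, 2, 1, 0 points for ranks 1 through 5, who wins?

Kyoto: 6·2 + 9·3 + 1·1 + 10·3 = 70
Oaxaca: 6·4 + 9·1 + 1·3 + 10·1 = 46
Porto: 6·3 + 9·0 + 1·0 + 10·4 = 58
Reykjavik: 6·1 + 9·4 + 1·2 + 10·0 = 44
Queenstown: 6·0 + 9·2 + 1·4 + 10·2 = 42
Kyoto has the highest Borda score (70).

Kyoto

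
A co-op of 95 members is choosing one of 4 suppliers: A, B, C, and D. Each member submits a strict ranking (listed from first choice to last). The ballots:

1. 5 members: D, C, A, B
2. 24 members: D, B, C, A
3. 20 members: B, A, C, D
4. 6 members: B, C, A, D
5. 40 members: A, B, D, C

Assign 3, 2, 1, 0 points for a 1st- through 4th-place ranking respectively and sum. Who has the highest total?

B

A: 5·1 + 24·0 + 20·2 + 6·1 + 40·3 = 171
B: 5·0 + 24·2 + 20·3 + 6·3 + 40·2 = 206
C: 5·2 + 24·1 + 20·1 + 6·2 + 40·0 = 66
D: 5·3 + 24·3 + 20·0 + 6·0 + 40·1 = 127
B has the highest Borda score (206).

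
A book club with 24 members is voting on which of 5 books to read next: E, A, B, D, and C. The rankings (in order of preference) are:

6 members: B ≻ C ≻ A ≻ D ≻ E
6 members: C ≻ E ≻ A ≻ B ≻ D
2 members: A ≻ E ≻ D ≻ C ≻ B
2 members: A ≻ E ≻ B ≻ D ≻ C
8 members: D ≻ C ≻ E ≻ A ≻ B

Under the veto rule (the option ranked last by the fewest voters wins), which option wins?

Last-place votes: E 6, A 0, B 10, D 6, C 2.
A is ranked last by the fewest voters, so A wins.

A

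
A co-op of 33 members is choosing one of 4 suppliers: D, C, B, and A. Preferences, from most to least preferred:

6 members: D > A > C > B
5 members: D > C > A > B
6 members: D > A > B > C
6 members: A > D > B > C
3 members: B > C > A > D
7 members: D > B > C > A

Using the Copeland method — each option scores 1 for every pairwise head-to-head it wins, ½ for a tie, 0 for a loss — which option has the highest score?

D: beats C, B, and A → score 3.
C: loses to D, B, and A → score 0.
B: beats C; loses to D and A → score 1.
A: beats C and B; loses to D → score 2.
D has the best pairwise record.

D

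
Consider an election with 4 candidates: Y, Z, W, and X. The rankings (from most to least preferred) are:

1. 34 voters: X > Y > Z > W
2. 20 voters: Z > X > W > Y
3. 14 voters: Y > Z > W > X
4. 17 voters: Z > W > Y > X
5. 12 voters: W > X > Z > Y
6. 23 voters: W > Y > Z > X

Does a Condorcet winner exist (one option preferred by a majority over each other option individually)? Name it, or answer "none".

Checking pairwise contests:
W beats Y 72–48.
Y beats Z 71–49.
Z beats W 85–35.
Z beats X 74–46.
Every option loses at least one head-to-head, so there is no Condorcet winner.

none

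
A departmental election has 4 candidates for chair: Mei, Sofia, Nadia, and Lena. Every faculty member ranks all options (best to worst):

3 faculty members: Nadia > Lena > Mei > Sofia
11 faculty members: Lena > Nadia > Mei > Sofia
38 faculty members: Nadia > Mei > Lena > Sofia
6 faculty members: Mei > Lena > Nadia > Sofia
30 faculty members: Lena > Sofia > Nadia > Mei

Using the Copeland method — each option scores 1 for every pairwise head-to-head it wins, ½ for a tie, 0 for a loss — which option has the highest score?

Lena

Mei: beats Sofia; ties Lena; loses to Nadia → score 1.5.
Sofia: loses to Mei, Nadia, and Lena → score 0.
Nadia: beats Mei and Sofia; loses to Lena → score 2.
Lena: beats Sofia and Nadia; ties Mei → score 2.5.
Lena has the best pairwise record.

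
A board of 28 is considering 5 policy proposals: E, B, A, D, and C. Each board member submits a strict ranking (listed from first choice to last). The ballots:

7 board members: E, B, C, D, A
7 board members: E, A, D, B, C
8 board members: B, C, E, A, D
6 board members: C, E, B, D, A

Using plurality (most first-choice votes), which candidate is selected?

First-place votes: E 14, B 8, A 0, D 0, C 6.
E has the most first-place votes.

E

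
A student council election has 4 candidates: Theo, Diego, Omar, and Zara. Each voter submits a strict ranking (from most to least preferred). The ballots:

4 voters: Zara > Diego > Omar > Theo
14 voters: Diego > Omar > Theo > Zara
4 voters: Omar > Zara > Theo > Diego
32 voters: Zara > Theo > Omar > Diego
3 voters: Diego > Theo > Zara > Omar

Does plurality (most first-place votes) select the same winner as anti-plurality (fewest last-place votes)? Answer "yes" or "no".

no

Plurality — first-place votes: Theo 0, Diego 17, Omar 4, Zara 36. Winner: Zara.
Anti-plurality — last-place votes: Theo 4, Diego 36, Omar 3, Zara 14. Winner: Omar.
The two methods disagree.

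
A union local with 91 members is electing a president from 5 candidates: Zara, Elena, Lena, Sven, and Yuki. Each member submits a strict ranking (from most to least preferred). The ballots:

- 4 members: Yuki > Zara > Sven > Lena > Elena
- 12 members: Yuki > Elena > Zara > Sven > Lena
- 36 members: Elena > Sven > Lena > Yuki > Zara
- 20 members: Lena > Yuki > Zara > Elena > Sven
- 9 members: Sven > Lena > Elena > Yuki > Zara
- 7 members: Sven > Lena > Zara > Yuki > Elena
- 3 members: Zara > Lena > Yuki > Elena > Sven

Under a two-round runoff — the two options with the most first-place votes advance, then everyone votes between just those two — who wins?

Elena

Round 1 first-place votes: Zara 3, Elena 36, Lena 20, Sven 16, Yuki 16.
Elena and Lena advance.
Runoff: Elena is preferred to Lena by 48 voters; Lena by 43.
Elena wins the runoff.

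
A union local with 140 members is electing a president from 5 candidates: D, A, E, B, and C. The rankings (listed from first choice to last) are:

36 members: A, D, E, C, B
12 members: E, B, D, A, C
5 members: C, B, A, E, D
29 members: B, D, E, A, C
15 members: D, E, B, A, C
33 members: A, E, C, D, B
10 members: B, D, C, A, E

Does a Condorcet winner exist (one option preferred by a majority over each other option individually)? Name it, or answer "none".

Checking pairwise contests:
A beats D 74–66.
B beats A 71–69.
D beats E 90–50.
D beats B 84–56.
D beats C 102–38.
Every option loses at least one head-to-head, so there is no Condorcet winner.

none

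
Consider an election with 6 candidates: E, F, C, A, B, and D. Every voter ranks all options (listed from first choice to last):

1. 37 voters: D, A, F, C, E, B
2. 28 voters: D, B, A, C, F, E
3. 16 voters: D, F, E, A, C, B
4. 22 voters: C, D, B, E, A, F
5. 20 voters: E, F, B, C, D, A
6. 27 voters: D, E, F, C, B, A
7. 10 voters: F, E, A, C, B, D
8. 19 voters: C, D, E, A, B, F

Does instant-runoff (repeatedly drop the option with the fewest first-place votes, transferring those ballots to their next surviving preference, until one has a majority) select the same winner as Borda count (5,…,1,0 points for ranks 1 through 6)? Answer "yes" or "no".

yes

Instant-runoff — R1 E 20, F 10, C 41, A 0, B 0, D 108 (D winner). Winner: D.
Borda — scores: E 434, F 414, C 465, A 354, B 294, D 724. Winner: D.
The two methods agree.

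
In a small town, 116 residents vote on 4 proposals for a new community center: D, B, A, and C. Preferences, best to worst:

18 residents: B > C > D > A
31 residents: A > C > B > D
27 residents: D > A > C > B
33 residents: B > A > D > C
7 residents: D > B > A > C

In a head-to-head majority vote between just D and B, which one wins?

Voters preferring D to B: 34; preferring B to D: 82.
B wins the head-to-head.

B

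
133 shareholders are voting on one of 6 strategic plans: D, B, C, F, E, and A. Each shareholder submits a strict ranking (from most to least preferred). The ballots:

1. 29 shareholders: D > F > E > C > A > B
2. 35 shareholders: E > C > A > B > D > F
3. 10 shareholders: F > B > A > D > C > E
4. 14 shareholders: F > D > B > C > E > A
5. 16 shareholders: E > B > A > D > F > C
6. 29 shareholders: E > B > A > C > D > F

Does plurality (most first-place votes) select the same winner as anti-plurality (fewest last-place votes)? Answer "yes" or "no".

Plurality — first-place votes: D 29, B 0, C 0, F 24, E 80, A 0. Winner: E.
Anti-plurality — last-place votes: D 0, B 29, C 16, F 64, E 10, A 14. Winner: D.
The two methods disagree.

no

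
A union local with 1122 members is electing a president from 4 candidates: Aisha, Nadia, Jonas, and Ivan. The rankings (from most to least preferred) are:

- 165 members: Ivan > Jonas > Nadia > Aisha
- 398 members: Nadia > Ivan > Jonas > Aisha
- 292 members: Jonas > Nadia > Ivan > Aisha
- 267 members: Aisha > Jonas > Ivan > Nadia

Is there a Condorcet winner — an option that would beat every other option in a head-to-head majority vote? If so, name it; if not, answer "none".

none

Checking pairwise contests:
Nadia beats Aisha 855–267.
Jonas beats Nadia 724–398.
Ivan beats Jonas 563–559.
Nadia beats Ivan 690–432.
Every option loses at least one head-to-head, so there is no Condorcet winner.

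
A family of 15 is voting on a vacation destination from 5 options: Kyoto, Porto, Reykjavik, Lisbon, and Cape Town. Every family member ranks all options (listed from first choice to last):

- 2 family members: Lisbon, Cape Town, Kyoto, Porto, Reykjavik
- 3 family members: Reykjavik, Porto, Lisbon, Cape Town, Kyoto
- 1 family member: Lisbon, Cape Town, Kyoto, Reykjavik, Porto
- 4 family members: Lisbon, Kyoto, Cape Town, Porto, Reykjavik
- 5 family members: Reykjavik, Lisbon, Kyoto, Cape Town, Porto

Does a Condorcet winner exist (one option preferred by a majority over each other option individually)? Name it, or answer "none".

Reykjavik

Reykjavik vs Kyoto: 8–7 for Reykjavik.
Reykjavik vs Porto: 9–6 for Reykjavik.
Reykjavik vs Lisbon: 8–7 for Reykjavik.
Reykjavik vs Cape Town: 8–7 for Reykjavik.
Reykjavik beats every other option head-to-head.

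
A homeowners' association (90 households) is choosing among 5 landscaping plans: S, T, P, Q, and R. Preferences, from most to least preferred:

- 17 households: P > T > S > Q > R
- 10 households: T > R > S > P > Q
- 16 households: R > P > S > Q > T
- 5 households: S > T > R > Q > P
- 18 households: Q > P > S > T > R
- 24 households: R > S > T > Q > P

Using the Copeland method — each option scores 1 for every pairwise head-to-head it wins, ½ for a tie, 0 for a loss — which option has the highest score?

S: beats T and Q; loses to P and R → score 2.
T: beats Q and R; loses to S and P → score 2.
P: beats S and T; loses to Q and R → score 2.
Q: beats P; loses to S, T, and R → score 1.
R: beats S, P, and Q; loses to T → score 3.
R has the best pairwise record.

R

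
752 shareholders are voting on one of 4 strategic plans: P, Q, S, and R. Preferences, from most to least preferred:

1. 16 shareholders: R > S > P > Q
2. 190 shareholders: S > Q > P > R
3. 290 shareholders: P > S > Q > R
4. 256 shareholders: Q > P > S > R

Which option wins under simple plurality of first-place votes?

P

First-place votes: P 290, Q 256, S 190, R 16.
P has the most first-place votes.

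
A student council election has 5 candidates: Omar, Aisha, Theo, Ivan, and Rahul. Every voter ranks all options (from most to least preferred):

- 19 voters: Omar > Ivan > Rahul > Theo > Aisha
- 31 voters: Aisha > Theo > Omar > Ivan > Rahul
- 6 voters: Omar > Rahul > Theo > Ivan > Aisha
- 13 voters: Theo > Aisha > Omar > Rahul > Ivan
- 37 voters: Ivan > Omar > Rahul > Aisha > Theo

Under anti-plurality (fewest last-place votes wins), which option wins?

Last-place votes: Omar 0, Aisha 25, Theo 37, Ivan 13, Rahul 31.
Omar is ranked last by the fewest voters, so Omar wins.

Omar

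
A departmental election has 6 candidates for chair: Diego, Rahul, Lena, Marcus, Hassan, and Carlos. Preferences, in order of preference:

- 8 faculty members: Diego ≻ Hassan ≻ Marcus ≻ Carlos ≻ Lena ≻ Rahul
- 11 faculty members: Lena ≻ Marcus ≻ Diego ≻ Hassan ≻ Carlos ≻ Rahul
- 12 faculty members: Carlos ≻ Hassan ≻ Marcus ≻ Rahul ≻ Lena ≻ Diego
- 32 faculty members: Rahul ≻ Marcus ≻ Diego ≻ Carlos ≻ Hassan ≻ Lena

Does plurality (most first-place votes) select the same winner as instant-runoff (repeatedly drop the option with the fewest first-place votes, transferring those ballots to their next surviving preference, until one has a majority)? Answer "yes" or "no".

yes

Plurality — first-place votes: Diego 8, Rahul 32, Lena 11, Marcus 0, Hassan 0, Carlos 12. Winner: Rahul.
Instant-runoff — R1 Diego 8, Rahul 32, Lena 11, Marcus 0, Hassan 0, Carlos 12 (Rahul winner). Winner: Rahul.
The two methods agree.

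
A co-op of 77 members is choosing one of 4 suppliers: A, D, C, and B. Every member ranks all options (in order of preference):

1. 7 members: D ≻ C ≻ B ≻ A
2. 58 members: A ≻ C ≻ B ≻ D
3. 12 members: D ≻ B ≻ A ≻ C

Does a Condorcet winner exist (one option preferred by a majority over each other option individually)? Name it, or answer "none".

A

A vs D: 58–19 for A.
A vs C: 70–7 for A.
A vs B: 58–19 for A.
A beats every other option head-to-head.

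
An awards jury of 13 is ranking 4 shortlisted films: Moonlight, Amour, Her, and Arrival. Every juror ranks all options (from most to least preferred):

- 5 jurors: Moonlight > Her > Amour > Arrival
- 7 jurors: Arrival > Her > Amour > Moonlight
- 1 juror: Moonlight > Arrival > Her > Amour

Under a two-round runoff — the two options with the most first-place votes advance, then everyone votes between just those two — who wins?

Arrival

Round 1 first-place votes: Moonlight 6, Amour 0, Her 0, Arrival 7.
Arrival and Moonlight advance.
Runoff: Arrival is preferred to Moonlight by 7 voters; Moonlight by 6.
Arrival wins the runoff.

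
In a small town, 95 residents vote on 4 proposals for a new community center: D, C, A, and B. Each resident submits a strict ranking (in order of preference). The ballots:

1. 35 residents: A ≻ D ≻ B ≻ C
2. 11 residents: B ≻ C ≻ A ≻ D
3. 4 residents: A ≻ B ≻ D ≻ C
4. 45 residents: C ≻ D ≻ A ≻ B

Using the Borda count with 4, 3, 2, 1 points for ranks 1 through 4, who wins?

D: 35·3 + 11·1 + 4·2 + 45·3 = 259
C: 35·1 + 11·3 + 4·1 + 45·4 = 252
A: 35·4 + 11·2 + 4·4 + 45·2 = 268
B: 35·2 + 11·4 + 4·3 + 45·1 = 171
A has the highest Borda score (268).

A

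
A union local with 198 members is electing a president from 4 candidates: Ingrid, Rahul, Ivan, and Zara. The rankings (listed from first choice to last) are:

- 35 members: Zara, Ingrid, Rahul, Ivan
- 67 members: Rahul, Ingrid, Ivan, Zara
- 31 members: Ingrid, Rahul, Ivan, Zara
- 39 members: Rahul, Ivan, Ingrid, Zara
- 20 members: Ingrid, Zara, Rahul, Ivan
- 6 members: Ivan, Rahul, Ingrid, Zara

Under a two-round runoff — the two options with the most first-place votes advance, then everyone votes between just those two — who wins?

Rahul

Round 1 first-place votes: Ingrid 51, Rahul 106, Ivan 6, Zara 35.
Rahul and Ingrid advance.
Runoff: Rahul is preferred to Ingrid by 112 voters; Ingrid by 86.
Rahul wins the runoff.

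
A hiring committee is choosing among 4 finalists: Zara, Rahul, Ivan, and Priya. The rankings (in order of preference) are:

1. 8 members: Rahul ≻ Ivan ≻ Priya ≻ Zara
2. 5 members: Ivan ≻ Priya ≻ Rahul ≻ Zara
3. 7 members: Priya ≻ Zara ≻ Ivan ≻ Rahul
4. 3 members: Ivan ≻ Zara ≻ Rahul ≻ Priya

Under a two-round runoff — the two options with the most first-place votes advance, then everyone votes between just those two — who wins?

Ivan

Round 1 first-place votes: Zara 0, Rahul 8, Ivan 8, Priya 7.
Rahul and Ivan advance.
Runoff: Rahul is preferred to Ivan by 8 voters; Ivan by 15.
Ivan wins the runoff.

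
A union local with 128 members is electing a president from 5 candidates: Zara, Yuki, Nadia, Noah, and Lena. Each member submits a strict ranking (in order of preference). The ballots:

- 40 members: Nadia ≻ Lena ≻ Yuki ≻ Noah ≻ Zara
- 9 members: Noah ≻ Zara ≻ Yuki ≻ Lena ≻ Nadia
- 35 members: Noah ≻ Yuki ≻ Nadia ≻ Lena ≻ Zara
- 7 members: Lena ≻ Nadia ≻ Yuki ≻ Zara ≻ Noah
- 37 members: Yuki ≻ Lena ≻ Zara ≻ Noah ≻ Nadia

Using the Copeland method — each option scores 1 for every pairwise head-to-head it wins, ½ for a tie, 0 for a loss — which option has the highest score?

Yuki

Zara: loses to Yuki, Nadia, Noah, and Lena → score 0.
Yuki: beats Zara, Nadia, Noah, and Lena → score 4.
Nadia: beats Zara and Lena; loses to Yuki and Noah → score 2.
Noah: beats Zara and Nadia; loses to Yuki and Lena → score 2.
Lena: beats Zara and Noah; loses to Yuki and Nadia → score 2.
Yuki has the best pairwise record.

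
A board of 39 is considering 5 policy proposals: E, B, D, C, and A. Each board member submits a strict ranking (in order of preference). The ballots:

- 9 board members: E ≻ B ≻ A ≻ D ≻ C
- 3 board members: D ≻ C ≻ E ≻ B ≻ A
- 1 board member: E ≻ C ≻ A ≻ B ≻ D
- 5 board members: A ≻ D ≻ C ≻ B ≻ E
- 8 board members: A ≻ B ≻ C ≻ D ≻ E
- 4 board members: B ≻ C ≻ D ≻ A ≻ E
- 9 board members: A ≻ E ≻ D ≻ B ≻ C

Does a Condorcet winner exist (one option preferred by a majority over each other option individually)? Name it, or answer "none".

A vs E: 26–13 for A.
A vs B: 23–16 for A.
A vs D: 32–7 for A.
A vs C: 31–8 for A.
A beats every other option head-to-head.

A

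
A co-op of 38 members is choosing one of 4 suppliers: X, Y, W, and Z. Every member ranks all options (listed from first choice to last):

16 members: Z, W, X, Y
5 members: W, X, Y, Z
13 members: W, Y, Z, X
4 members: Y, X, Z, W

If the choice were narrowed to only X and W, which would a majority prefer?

W

Voters preferring X to W: 4; preferring W to X: 34.
W wins the head-to-head.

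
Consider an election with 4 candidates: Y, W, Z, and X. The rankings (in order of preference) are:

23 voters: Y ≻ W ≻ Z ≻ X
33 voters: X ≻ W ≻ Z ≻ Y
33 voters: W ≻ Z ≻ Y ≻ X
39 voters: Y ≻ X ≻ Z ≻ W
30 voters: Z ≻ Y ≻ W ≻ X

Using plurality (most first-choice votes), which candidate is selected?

First-place votes: Y 62, W 33, Z 30, X 33.
Y has the most first-place votes.

Y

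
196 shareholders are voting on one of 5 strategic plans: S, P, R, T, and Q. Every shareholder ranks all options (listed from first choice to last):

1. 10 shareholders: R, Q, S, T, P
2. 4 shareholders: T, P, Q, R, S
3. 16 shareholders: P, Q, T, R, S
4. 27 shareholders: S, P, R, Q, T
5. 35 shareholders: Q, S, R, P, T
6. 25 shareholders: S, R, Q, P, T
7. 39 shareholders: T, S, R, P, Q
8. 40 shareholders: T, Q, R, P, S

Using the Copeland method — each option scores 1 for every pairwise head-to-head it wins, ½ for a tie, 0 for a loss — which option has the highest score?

S: beats P and R; loses to T and Q → score 2.
P: beats T; loses to S, R, and Q → score 1.
R: beats P and Q; loses to S and T → score 2.
T: beats S and R; loses to P and Q → score 2.
Q: beats S, P, and T; loses to R → score 3.
Q has the best pairwise record.

Q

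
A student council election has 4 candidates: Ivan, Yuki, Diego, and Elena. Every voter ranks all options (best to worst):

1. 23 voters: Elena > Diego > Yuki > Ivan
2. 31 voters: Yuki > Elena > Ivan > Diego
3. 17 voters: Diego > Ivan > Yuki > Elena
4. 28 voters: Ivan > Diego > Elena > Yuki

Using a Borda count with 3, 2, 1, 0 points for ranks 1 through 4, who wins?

Elena

Ivan: 23·0 + 31·1 + 17·2 + 28·3 = 149
Yuki: 23·1 + 31·3 + 17·1 + 28·0 = 133
Diego: 23·2 + 31·0 + 17·3 + 28·2 = 153
Elena: 23·3 + 31·2 + 17·0 + 28·1 = 159
Elena has the highest Borda score (159).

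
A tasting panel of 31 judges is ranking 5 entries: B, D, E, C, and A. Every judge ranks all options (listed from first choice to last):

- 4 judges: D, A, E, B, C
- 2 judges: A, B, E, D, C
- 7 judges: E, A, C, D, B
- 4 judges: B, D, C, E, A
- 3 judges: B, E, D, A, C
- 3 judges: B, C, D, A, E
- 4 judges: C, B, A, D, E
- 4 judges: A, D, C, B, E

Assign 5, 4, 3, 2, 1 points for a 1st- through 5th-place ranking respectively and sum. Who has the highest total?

A

B: 4·2 + 2·4 + 7·1 + 4·5 + 3·5 + 3·5 + 4·4 + 4·2 = 97
D: 4·5 + 2·2 + 7·2 + 4·4 + 3·3 + 3·3 + 4·2 + 4·4 = 96
E: 4·3 + 2·3 + 7·5 + 4·2 + 3·4 + 3·1 + 4·1 + 4·1 = 84
C: 4·1 + 2·1 + 7·3 + 4·3 + 3·1 + 3·4 + 4·5 + 4·3 = 86
A: 4·4 + 2·5 + 7·4 + 4·1 + 3·2 + 3·2 + 4·3 + 4·5 = 102
A has the highest Borda score (102).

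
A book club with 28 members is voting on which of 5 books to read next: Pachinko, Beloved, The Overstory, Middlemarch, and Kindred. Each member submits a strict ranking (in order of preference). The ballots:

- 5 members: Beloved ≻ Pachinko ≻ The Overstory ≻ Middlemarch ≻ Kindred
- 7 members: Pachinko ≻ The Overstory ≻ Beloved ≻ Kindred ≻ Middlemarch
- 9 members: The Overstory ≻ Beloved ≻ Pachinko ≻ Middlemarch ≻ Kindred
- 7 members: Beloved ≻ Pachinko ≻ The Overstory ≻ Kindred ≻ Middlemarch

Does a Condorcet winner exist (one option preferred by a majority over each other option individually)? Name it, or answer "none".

Checking pairwise contests:
Beloved beats Pachinko 21–7.
The Overstory beats Beloved 16–12.
Pachinko beats The Overstory 19–9.
Pachinko beats Middlemarch 28–0.
Pachinko beats Kindred 28–0.
Every option loses at least one head-to-head, so there is no Condorcet winner.

none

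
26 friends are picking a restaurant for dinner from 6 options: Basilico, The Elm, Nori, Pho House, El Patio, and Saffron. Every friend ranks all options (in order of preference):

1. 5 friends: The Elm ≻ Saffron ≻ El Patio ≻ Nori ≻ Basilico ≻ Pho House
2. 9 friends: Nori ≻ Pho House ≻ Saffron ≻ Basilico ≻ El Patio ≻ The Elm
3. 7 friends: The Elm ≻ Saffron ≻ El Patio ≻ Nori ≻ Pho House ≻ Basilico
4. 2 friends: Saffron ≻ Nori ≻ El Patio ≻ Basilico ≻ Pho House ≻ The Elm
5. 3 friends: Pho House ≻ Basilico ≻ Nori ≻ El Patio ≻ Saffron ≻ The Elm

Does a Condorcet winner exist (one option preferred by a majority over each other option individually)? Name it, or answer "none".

Saffron

Saffron vs Basilico: 23–3 for Saffron.
Saffron vs The Elm: 14–12 for Saffron.
Saffron vs Nori: 14–12 for Saffron.
Saffron vs Pho House: 14–12 for Saffron.
Saffron vs El Patio: 23–3 for Saffron.
Saffron beats every other option head-to-head.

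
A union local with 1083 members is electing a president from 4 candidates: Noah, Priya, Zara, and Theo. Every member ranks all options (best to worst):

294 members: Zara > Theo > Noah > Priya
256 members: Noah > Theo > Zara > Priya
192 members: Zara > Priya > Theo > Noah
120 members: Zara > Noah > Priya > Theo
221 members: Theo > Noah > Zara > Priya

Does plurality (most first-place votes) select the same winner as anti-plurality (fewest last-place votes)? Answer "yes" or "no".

Plurality — first-place votes: Noah 256, Priya 0, Zara 606, Theo 221. Winner: Zara.
Anti-plurality — last-place votes: Noah 192, Priya 771, Zara 0, Theo 120. Winner: Zara.
The two methods agree.

yes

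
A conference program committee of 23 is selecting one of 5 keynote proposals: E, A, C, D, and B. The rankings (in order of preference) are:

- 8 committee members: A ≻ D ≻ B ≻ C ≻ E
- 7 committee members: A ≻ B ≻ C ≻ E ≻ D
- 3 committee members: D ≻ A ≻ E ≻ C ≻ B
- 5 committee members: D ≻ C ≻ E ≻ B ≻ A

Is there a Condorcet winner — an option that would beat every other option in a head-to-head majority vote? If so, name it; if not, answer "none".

A

A vs E: 18–5 for A.
A vs C: 18–5 for A.
A vs D: 15–8 for A.
A vs B: 18–5 for A.
A beats every other option head-to-head.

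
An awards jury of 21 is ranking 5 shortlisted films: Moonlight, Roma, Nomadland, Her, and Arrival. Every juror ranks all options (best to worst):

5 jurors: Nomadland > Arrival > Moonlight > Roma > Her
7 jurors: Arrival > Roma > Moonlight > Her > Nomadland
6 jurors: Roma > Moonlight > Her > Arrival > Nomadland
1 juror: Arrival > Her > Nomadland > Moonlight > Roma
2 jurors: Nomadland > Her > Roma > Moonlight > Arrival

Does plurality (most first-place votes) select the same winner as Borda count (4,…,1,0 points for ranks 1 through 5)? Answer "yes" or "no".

Plurality — first-place votes: Moonlight 0, Roma 6, Nomadland 7, Her 0, Arrival 8. Winner: Arrival.
Borda — scores: Moonlight 45, Roma 54, Nomadland 30, Her 28, Arrival 53. Winner: Roma.
The two methods disagree.

no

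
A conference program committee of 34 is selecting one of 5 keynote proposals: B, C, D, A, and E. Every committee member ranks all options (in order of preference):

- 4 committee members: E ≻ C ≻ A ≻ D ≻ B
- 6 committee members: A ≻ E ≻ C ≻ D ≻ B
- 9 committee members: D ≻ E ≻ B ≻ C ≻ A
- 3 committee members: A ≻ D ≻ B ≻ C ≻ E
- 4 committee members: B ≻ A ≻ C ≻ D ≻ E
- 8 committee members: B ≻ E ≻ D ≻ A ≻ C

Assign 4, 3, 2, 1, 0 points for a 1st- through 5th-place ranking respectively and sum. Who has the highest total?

B: 4·0 + 6·0 + 9·2 + 3·2 + 4·4 + 8·4 = 72
C: 4·3 + 6·2 + 9·1 + 3·1 + 4·2 + 8·0 = 44
D: 4·1 + 6·1 + 9·4 + 3·3 + 4·1 + 8·2 = 75
A: 4·2 + 6·4 + 9·0 + 3·4 + 4·3 + 8·1 = 64
E: 4·4 + 6·3 + 9·3 + 3·0 + 4·0 + 8·3 = 85
E has the highest Borda score (85).

E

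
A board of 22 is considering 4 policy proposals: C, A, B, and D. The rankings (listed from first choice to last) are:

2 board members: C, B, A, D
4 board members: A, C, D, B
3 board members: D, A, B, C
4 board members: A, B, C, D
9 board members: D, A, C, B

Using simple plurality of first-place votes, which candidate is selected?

First-place votes: C 2, A 8, B 0, D 12.
D has the most first-place votes.

D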